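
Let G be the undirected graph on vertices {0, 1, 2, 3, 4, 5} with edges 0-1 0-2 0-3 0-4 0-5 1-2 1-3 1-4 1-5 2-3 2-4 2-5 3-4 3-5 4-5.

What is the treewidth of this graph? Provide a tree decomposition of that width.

Treewidth 5.
One such decomposition:
Bags: B1 = {0, 1, 2, 3, 4, 5}
Tree: (single bag)

A single bag containing all 6 vertices is trivially a valid decomposition of width 5. For the lower bound, the 6 vertices {0, 1, 2, 3, 4, 5} are pairwise adjacent, and any tree decomposition puts a clique entirely inside one bag — forcing width ≥ 5. The upper and lower bounds meet at 5, so that is the treewidth.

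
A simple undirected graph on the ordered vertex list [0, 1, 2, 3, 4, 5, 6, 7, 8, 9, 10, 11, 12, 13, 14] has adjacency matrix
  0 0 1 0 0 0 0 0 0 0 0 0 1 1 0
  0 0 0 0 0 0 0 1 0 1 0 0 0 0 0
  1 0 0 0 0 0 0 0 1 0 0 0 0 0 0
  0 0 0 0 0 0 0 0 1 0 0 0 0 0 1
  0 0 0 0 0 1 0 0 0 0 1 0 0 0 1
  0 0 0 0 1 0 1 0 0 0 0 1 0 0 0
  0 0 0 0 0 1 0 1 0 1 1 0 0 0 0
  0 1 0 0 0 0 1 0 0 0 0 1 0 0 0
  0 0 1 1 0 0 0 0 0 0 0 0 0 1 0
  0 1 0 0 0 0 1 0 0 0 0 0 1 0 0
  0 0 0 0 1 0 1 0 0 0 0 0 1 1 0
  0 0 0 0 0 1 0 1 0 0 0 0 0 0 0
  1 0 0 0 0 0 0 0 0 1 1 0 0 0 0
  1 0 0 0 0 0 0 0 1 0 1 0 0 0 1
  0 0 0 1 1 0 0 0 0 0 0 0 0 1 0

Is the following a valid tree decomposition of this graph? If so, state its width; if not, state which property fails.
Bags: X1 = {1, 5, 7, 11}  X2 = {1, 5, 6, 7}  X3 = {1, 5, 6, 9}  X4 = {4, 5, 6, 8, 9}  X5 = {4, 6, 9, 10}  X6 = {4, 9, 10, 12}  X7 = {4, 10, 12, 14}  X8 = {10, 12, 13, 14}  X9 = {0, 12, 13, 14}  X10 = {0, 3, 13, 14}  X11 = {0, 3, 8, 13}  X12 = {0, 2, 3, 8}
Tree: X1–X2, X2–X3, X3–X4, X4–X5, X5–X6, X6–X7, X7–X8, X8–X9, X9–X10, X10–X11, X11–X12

A tree decomposition must satisfy three properties: every vertex lies in some bag; for every edge, both endpoints lie together in some bag; and for every vertex, the bags containing it form a connected subtree. Here bags containing vertex 8 are not connected in the tree, so the decomposition is invalid.

No — bags containing vertex 8 are not connected in the tree.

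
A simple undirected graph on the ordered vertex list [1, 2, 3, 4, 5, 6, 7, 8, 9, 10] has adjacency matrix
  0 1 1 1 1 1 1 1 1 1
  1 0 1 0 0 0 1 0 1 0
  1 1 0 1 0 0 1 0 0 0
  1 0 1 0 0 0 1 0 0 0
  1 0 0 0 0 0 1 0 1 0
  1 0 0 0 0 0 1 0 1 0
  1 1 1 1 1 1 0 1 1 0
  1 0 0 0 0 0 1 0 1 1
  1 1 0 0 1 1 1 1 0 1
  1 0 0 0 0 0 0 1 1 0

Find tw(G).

3

A width-3 tree decomposition is:
Bags: B1 = {1, 2, 7, 9}  B2 = {1, 2, 3, 7}  B3 = {1, 5, 7, 9}  B4 = {1, 7, 8, 9}  B5 = {1, 3, 4, 7}  B6 = {1, 6, 7, 9}  B7 = {1, 8, 9, 10}
Tree: B1–B2, B1–B3, B3–B4, B2–B5, B4–B6, B4–B7
The largest bag has 4 vertices, giving width 3; this decomposition certifies tw(G) ≤ 3. On the other hand G contains the 4-clique {1, 8, 9, 10}. A clique must lie in a single bag of any decomposition, so no decomposition can have width below 3. The upper and lower bounds meet at 3, so that is the treewidth.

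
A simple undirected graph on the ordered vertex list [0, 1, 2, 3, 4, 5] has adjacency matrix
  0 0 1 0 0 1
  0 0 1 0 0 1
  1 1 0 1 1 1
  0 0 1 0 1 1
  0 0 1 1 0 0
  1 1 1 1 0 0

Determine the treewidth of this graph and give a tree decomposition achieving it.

Treewidth 2.
Bags: B1 = {0, 2, 5}  B2 = {1, 2, 5}  B3 = {2, 3, 5}  B4 = {2, 3, 4}
Tree: B1–B2, B1–B3, B3–B4

The largest bag has 3 vertices, giving width 2; this decomposition certifies tw(G) ≤ 2. For the lower bound, the 3 vertices {2, 3, 4} are pairwise adjacent, and any tree decomposition puts a clique entirely inside one bag — forcing width ≥ 2. Combining the bounds, tw(G) = 2.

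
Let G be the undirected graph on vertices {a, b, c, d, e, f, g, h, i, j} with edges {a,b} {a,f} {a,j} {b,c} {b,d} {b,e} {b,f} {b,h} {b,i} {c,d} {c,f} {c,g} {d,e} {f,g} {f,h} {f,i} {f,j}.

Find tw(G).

2

A width-2 tree decomposition is:
Bags: B1 = {b, c, f}  B2 = {a, b, f}  B3 = {b, f, i}  B4 = {b, c, d}  B5 = {c, f, g}  B6 = {a, f, j}  B7 = {b, d, e}  B8 = {b, f, h}
Tree: B1–B2, B1–B3, B1–B4, B1–B5, B2–B6, B4–B7, B2–B8
Every bag has size at most 3, so the width is 3 − 1 = 2 and tw(G) ≤ 2. Conversely, {b, d, e} is a clique of size 3, and the vertices of any clique must share a bag in every tree decomposition; so some bag has ≥ 3 vertices and tw(G) ≥ 2. The upper and lower bounds meet at 2, so that is the treewidth.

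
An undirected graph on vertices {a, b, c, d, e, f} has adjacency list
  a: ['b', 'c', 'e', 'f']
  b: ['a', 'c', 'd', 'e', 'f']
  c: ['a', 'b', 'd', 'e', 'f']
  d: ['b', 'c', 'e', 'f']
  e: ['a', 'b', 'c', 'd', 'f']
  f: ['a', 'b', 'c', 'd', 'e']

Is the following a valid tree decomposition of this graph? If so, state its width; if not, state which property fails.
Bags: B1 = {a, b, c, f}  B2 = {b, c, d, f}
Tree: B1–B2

A tree decomposition must satisfy three properties: every vertex lies in some bag; for every edge, both endpoints lie together in some bag; and for every vertex, the bags containing it form a connected subtree. Here vertex e appears in no bag, so the decomposition is invalid.

No — vertex e appears in no bag.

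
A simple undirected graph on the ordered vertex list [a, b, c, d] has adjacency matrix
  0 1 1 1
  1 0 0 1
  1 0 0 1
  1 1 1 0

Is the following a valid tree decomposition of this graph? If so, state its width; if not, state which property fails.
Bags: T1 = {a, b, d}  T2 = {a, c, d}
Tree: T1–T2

Yes; width 2.

Checking the three conditions: (i) the bags cover all of {a, b, c, d}; (ii) for each edge, some bag contains both endpoints; (iii) the bags containing any fixed vertex form a subtree. All hold, so the decomposition is valid with width 3 − 1 = 2.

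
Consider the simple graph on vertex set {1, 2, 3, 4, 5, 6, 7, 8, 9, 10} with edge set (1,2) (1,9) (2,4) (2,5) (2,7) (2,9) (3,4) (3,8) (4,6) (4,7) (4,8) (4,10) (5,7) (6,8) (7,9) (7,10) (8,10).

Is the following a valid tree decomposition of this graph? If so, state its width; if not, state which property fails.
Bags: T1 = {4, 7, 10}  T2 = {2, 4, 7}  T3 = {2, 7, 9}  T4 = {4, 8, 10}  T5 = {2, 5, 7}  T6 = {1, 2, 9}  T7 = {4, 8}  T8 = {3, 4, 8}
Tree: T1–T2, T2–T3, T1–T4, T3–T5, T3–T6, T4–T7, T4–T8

A tree decomposition must satisfy three properties: every vertex lies in some bag; for every edge, both endpoints lie together in some bag; and for every vertex, the bags containing it form a connected subtree. Here vertex 6 appears in no bag, so the decomposition is invalid.

No — vertex 6 appears in no bag.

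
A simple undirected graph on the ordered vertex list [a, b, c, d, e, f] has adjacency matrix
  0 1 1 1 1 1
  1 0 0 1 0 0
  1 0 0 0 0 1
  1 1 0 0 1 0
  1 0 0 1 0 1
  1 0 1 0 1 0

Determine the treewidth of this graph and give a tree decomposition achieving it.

Each bag holds 3 vertices, so the decomposition has width 2, which upper-bounds the treewidth. For the lower bound, the 3 vertices {a, d, e} are pairwise adjacent, and any tree decomposition puts a clique entirely inside one bag — forcing width ≥ 2. Therefore the treewidth is 2.

Treewidth 2.
One optimal decomposition is:
Bags: B1 = {a, b, d}  B2 = {a, d, e}  B3 = {a, e, f}  B4 = {a, c, f}
Tree: B1–B2, B2–B3, B3–B4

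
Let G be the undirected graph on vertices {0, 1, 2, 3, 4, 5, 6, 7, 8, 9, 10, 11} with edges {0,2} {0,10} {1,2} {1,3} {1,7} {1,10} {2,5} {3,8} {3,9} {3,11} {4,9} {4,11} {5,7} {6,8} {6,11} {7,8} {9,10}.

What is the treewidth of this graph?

3

A width-3 tree decomposition is:
Bags: B1 = {4, 6, 8, 11}  B2 = {3, 4, 8, 11}  B3 = {3, 4, 8, 9}  B4 = {3, 7, 8, 9}  B5 = {1, 3, 7, 9}  B6 = {1, 7, 9, 10}  B7 = {1, 5, 7, 10}  B8 = {1, 2, 5, 10}  B9 = {0, 2, 5, 10}
Tree: B1–B2, B2–B3, B3–B4, B4–B5, B5–B6, B6–B7, B7–B8, B8–B9
Each bag holds 4 vertices, so the decomposition has width 3, which upper-bounds the treewidth. For the lower bound: the 4 vertex sets {4,6,11}, {8}, {3}, {1,7,9,10} are disjoint, each induces a connected subgraph, and every pair is joined by at least one edge of G. Contracting each set to a single vertex therefore yields K_{4} as a minor, and since treewidth is minor-monotone, tw(G) ≥ tw(K_{4}) = 3. Hence tw(G) = 3 exactly.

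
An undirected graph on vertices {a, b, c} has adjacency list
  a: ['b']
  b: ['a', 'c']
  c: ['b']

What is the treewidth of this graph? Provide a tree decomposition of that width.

The largest bag has 2 vertices, giving width 1; this decomposition certifies tw(G) ≤ 1. G has an edge, so its treewidth is at least 1. The upper and lower bounds meet at 1, so that is the treewidth.

Treewidth 1.
One such decomposition:
Bags: B1 = {a, b}  B2 = {b, c}
Tree: B1–B2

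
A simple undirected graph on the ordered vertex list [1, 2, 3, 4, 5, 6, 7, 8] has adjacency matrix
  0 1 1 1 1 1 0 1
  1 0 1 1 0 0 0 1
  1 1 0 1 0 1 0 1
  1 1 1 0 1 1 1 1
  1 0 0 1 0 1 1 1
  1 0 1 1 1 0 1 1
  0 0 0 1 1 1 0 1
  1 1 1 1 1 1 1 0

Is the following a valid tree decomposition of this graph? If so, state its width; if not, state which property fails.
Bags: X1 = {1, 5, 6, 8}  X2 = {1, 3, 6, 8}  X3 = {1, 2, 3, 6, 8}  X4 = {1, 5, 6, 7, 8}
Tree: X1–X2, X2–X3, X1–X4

A tree decomposition must satisfy three properties: every vertex lies in some bag; for every edge, both endpoints lie together in some bag; and for every vertex, the bags containing it form a connected subtree. Here vertex 4 appears in no bag, so the decomposition is invalid.

No — vertex 4 appears in no bag.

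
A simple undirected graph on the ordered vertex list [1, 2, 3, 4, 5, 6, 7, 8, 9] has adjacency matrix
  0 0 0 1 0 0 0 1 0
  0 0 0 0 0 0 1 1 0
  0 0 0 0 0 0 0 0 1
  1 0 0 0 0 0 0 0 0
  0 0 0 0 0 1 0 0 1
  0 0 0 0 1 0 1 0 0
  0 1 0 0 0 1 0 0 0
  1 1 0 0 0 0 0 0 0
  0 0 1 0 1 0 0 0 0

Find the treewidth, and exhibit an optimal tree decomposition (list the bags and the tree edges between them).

The largest bag has 2 vertices, giving width 1; this decomposition certifies tw(G) ≤ 1. G has an edge, so its treewidth is at least 1. Combining the bounds, tw(G) = 1.

Treewidth 1.
One such decomposition:
Bags: B1 = {3, 9}  B2 = {5, 9}  B3 = {5, 6}  B4 = {6, 7}  B5 = {2, 7}  B6 = {2, 8}  B7 = {1, 8}  B8 = {1, 4}
Tree: B1–B2, B2–B3, B3–B4, B4–B5, B5–B6, B6–B7, B7–B8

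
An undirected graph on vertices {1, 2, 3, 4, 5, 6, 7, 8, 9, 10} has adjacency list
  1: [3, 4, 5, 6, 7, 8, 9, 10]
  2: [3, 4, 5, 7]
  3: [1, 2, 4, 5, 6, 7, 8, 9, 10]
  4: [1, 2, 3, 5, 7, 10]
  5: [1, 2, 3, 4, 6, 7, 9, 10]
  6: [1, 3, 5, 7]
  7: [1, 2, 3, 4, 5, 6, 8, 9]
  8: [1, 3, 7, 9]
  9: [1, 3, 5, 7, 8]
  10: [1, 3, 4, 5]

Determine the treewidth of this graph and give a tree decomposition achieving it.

Treewidth 4.
One optimal decomposition is:
Bags: B1 = {1, 3, 4, 5, 10}  B2 = {1, 3, 4, 5, 7}  B3 = {2, 3, 4, 5, 7}  B4 = {1, 3, 5, 6, 7}  B5 = {1, 3, 5, 7, 9}  B6 = {1, 3, 7, 8, 9}
Tree: B1–B2, B2–B3, B2–B4, B4–B5, B5–B6

Every bag has size at most 5, so the width is 5 − 1 = 4 and tw(G) ≤ 4. Conversely, {1, 3, 7, 8, 9} is a clique of size 5, and the vertices of any clique must share a bag in every tree decomposition; so some bag has ≥ 5 vertices and tw(G) ≥ 4. The upper and lower bounds meet at 4, so that is the treewidth.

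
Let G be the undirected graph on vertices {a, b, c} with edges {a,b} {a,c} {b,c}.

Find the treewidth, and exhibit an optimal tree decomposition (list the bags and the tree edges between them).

Treewidth 2.
One optimal decomposition is:
Bags: B1 = {a, b, c}
Tree: (single bag)

A single bag containing all 3 vertices is trivially a valid decomposition of width 2. For the lower bound, the 3 vertices {a, b, c} are pairwise adjacent, and any tree decomposition puts a clique entirely inside one bag — forcing width ≥ 2. Hence tw(G) = 2 exactly.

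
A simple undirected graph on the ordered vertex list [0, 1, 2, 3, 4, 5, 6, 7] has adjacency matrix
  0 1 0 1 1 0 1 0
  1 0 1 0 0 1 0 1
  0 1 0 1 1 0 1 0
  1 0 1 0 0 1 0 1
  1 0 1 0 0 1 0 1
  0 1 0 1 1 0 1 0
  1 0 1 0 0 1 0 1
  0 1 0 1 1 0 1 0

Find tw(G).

4

A width-4 tree decomposition is:
Bags: B1 = {0, 1, 3, 4, 6}  B2 = {1, 3, 4, 6, 7}  B3 = {1, 2, 3, 4, 6}  B4 = {1, 3, 4, 5, 6}
Tree: B1–B2, B2–B3, B3–B4
Each bag holds 5 vertices, so the decomposition has width 4, which upper-bounds the treewidth. For the lower bound: the 5 vertex sets {0,4}, {1,7}, {2,3}, {6}, {5} are disjoint, each induces a connected subgraph, and every pair is joined by at least one edge of G. Contracting each set to a single vertex therefore yields K_{5} as a minor, and since treewidth is minor-monotone, tw(G) ≥ tw(K_{5}) = 4. Hence tw(G) = 4 exactly.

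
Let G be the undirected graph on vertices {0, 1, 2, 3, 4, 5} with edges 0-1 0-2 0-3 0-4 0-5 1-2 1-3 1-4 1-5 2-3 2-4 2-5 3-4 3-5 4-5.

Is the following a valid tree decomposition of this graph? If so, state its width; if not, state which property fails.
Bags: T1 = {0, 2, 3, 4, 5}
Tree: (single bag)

No — vertex 1 appears in no bag.

A tree decomposition must satisfy three properties: every vertex lies in some bag; for every edge, both endpoints lie together in some bag; and for every vertex, the bags containing it form a connected subtree. Here vertex 1 appears in no bag, so the decomposition is invalid.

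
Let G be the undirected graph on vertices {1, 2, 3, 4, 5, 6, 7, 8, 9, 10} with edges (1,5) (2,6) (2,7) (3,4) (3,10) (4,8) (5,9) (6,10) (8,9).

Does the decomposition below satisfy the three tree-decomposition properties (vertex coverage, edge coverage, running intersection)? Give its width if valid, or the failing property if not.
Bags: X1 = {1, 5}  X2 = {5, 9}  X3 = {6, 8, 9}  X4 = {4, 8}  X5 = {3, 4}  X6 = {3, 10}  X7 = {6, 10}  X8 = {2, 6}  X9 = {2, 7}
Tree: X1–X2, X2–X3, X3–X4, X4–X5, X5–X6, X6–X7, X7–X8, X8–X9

A tree decomposition must satisfy three properties: every vertex lies in some bag; for every edge, both endpoints lie together in some bag; and for every vertex, the bags containing it form a connected subtree. Here bags containing vertex 6 are not connected in the tree, so the decomposition is invalid.

No — bags containing vertex 6 are not connected in the tree.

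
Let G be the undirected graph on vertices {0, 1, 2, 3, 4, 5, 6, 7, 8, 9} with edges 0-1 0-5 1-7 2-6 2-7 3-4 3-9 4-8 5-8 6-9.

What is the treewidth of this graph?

2

A width-2 tree decomposition is:
Bags: B1 = {0, 5, 8}  B2 = {0, 1, 8}  B3 = {1, 7, 8}  B4 = {2, 7, 8}  B5 = {2, 6, 8}  B6 = {6, 8, 9}  B7 = {3, 8, 9}  B8 = {3, 4, 8}
Tree: B1–B2, B2–B3, B3–B4, B4–B5, B5–B6, B6–B7, B7–B8
Every bag has size at most 3, so the width is 3 − 1 = 2 and tw(G) ≤ 2. The edges 8–5–0–1–7–2–6–9–3–4–8 form a cycle, so G is not a tree and its treewidth is at least 2. The upper and lower bounds meet at 2, so that is the treewidth.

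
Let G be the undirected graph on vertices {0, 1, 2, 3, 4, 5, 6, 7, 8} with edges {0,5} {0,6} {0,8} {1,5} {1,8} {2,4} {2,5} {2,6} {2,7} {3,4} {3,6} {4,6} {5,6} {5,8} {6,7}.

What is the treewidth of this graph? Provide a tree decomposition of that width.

Treewidth 2.
One such decomposition:
Bags: B1 = {2, 4, 6}  B2 = {3, 4, 6}  B3 = {2, 5, 6}  B4 = {0, 5, 6}  B5 = {0, 5, 8}  B6 = {2, 6, 7}  B7 = {1, 5, 8}
Tree: B1–B2, B1–B3, B3–B4, B4–B5, B1–B6, B5–B7

The largest bag has 3 vertices, giving width 2; this decomposition certifies tw(G) ≤ 2. For the lower bound, the 3 vertices {0, 5, 8} are pairwise adjacent, and any tree decomposition puts a clique entirely inside one bag — forcing width ≥ 2. The upper and lower bounds meet at 2, so that is the treewidth.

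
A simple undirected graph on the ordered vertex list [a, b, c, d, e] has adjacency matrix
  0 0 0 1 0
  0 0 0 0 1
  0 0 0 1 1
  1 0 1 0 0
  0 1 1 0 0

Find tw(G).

1

A width-1 tree decomposition is:
Bags: B1 = {b, e}  B2 = {c, e}  B3 = {c, d}  B4 = {a, d}
Tree: B1–B2, B2–B3, B3–B4
Every bag has size at most 2, so the width is 2 − 1 = 1 and tw(G) ≤ 1. Any graph with an edge has treewidth ≥ 1, and G has the edge b–e. Therefore the treewidth is 1.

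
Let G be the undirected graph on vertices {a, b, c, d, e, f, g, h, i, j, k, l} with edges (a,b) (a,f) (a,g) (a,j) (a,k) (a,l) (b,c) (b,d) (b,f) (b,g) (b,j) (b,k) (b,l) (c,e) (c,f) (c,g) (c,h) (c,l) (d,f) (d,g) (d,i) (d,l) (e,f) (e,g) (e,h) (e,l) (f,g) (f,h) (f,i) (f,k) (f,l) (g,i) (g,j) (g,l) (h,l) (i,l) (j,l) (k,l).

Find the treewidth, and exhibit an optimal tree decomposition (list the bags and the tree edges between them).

Each bag holds 5 vertices, so the decomposition has width 4, which upper-bounds the treewidth. For the lower bound, the 5 vertices {a, b, g, j, l} are pairwise adjacent, and any tree decomposition puts a clique entirely inside one bag — forcing width ≥ 4. Combining the bounds, tw(G) = 4.

Treewidth 4.
Bags: B1 = {a, b, f, g, l}  B2 = {a, b, f, k, l}  B3 = {b, d, f, g, l}  B4 = {b, c, f, g, l}  B5 = {a, b, g, j, l}  B6 = {c, e, f, g, l}  B7 = {d, f, g, i, l}  B8 = {c, e, f, h, l}
Tree: B1–B2, B1–B3, B3–B4, B1–B5, B4–B6, B3–B7, B6–B8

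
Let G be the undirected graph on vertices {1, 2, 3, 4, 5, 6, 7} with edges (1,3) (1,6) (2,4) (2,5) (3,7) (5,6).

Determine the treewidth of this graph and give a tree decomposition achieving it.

The largest bag has 2 vertices, giving width 1; this decomposition certifies tw(G) ≤ 1. Since G has at least one edge (e.g. 4–2), it is not an edgeless graph, so tw(G) ≥ 1. Therefore the treewidth is 1.

Treewidth 1.
One such decomposition:
Bags: B1 = {2, 4}  B2 = {2, 5}  B3 = {5, 6}  B4 = {1, 6}  B5 = {1, 3}  B6 = {3, 7}
Tree: B1–B2, B2–B3, B3–B4, B4–B5, B5–B6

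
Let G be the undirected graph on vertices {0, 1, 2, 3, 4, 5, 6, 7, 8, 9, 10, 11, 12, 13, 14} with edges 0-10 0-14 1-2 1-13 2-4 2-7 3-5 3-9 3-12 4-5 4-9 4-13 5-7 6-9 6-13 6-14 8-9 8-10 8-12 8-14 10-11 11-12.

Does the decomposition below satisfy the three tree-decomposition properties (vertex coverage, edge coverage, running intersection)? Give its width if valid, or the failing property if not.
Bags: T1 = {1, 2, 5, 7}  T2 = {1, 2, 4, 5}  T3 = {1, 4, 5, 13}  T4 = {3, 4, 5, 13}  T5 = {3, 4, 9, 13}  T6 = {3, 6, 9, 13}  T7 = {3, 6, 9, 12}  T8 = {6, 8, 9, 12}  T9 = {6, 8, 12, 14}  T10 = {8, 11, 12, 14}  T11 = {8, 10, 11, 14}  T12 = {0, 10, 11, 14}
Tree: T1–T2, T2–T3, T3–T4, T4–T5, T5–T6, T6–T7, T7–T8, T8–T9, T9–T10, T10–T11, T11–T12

Checking the three conditions: (i) the bags cover all of {0, 1, 2, 3, 4, 5, 6, 7, 8, 9, 10, 11, 12, 13, 14}; (ii) for each edge, some bag contains both endpoints; (iii) the bags containing any fixed vertex form a subtree. All hold, so the decomposition is valid with width 4 − 1 = 3.

Yes; width 3.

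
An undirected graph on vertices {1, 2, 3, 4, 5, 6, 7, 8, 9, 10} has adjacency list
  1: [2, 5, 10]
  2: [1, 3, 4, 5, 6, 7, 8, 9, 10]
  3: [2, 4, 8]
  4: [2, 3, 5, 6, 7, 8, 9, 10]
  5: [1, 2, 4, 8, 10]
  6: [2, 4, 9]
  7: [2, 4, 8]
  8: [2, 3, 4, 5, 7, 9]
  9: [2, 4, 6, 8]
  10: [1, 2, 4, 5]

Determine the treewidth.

A width-3 tree decomposition is:
Bags: B1 = {2, 4, 8, 9}  B2 = {2, 4, 5, 8}  B3 = {2, 4, 5, 10}  B4 = {2, 3, 4, 8}  B5 = {2, 4, 6, 9}  B6 = {1, 2, 5, 10}  B7 = {2, 4, 7, 8}
Tree: B1–B2, B2–B3, B1–B4, B1–B5, B3–B6, B2–B7
Every bag has size at most 4, so the width is 4 − 1 = 3 and tw(G) ≤ 3. Conversely, {1, 2, 5, 10} is a clique of size 4, and the vertices of any clique must share a bag in every tree decomposition; so some bag has ≥ 4 vertices and tw(G) ≥ 3. Therefore the treewidth is 3.

3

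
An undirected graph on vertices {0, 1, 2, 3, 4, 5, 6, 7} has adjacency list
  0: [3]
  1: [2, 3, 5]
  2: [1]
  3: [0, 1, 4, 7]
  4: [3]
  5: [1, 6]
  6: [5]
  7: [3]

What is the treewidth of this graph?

A width-1 tree decomposition is:
Bags: B1 = {5, 6}  B2 = {1, 5}  B3 = {1, 2}  B4 = {1, 3}  B5 = {3, 4}  B6 = {0, 3}  B7 = {3, 7}
Tree: B1–B2, B2–B3, B3–B4, B4–B5, B5–B6, B5–B7
Every bag has size at most 2, so the width is 2 − 1 = 1 and tw(G) ≤ 1. Any graph with an edge has treewidth ≥ 1, and G has the edge 5–6. Hence tw(G) = 1 exactly.

1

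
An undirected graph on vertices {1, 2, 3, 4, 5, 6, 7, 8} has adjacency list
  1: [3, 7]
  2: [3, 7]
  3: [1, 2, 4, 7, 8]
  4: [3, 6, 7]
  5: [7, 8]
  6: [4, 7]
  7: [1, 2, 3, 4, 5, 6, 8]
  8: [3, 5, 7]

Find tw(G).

2

A width-2 tree decomposition is:
Bags: B1 = {3, 4, 7}  B2 = {3, 7, 8}  B3 = {2, 3, 7}  B4 = {5, 7, 8}  B5 = {1, 3, 7}  B6 = {4, 6, 7}
Tree: B1–B2, B1–B3, B2–B4, B2–B5, B1–B6
The largest bag has 3 vertices, giving width 2; this decomposition certifies tw(G) ≤ 2. On the other hand G contains the 3-clique {3, 7, 8}. A clique must lie in a single bag of any decomposition, so no decomposition can have width below 2. Combining the bounds, tw(G) = 2.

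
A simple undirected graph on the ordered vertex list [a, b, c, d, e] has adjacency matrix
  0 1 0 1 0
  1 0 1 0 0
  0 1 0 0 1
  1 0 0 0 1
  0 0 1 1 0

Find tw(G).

2

A width-2 tree decomposition is:
Bags: B1 = {a, d, e}  B2 = {a, b, e}  B3 = {b, c, e}
Tree: B1–B2, B2–B3
Every bag has size at most 3, so the width is 3 − 1 = 2 and tw(G) ≤ 2. The edges e–d–a–b–c–e form a cycle, so G is not a tree and its treewidth is at least 2. The upper and lower bounds meet at 2, so that is the treewidth.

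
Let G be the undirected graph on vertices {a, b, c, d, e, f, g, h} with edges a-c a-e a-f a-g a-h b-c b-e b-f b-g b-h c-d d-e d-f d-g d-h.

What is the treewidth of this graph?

3

A width-3 tree decomposition is:
Bags: B1 = {a, b, d, g}  B2 = {a, b, d, h}  B3 = {a, b, d, f}  B4 = {a, b, d, e}  B5 = {a, b, c, d}
Tree: B1–B2, B2–B3, B3–B4, B4–B5
Every bag has size at most 4, so the width is 4 − 1 = 3 and tw(G) ≤ 3. For the lower bound: the 4 vertex sets {a,g}, {d,h}, {b}, {f} are disjoint, each induces a connected subgraph, and every pair is joined by at least one edge of G. Contracting each set to a single vertex therefore yields K_{4} as a minor, and since treewidth is minor-monotone, tw(G) ≥ tw(K_{4}) = 3. Hence tw(G) = 3 exactly.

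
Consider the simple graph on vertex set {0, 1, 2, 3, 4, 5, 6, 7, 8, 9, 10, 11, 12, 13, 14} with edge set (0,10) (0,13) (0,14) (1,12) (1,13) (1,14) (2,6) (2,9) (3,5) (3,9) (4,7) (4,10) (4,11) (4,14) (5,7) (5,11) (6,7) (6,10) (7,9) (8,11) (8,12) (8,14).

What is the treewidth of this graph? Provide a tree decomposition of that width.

Treewidth 3.
Bags: B1 = {0, 1, 12, 13}  B2 = {0, 1, 12, 14}  B3 = {0, 8, 12, 14}  B4 = {0, 8, 10, 14}  B5 = {4, 8, 10, 14}  B6 = {4, 8, 10, 11}  B7 = {4, 6, 10, 11}  B8 = {4, 6, 7, 11}  B9 = {5, 6, 7, 11}  B10 = {2, 5, 6, 7}  B11 = {2, 5, 7, 9}  B12 = {2, 3, 5, 9}
Tree: B1–B2, B2–B3, B3–B4, B4–B5, B5–B6, B6–B7, B7–B8, B8–B9, B9–B10, B10–B11, B11–B12

Each bag holds 4 vertices, so the decomposition has width 3, which upper-bounds the treewidth. For the lower bound: the 4 vertex sets {1,12,13}, {0}, {14}, {4,8,10,11} are disjoint, each induces a connected subgraph, and every pair is joined by at least one edge of G. Contracting each set to a single vertex therefore yields K_{4} as a minor, and since treewidth is minor-monotone, tw(G) ≥ tw(K_{4}) = 3. Combining the bounds, tw(G) = 3.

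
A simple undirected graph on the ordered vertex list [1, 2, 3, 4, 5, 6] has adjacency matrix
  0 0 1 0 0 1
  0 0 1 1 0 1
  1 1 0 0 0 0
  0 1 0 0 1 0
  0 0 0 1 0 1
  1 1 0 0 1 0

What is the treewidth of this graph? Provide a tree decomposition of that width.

Treewidth 2.
One optimal decomposition is:
Bags: B1 = {2, 4, 5}  B2 = {2, 5, 6}  B3 = {2, 3, 6}  B4 = {1, 3, 6}
Tree: B1–B2, B2–B3, B3–B4

The largest bag has 3 vertices, giving width 2; this decomposition certifies tw(G) ≤ 2. The edges 4–5–6–2–4 form a cycle, so G is not a tree and its treewidth is at least 2. Therefore the treewidth is 2.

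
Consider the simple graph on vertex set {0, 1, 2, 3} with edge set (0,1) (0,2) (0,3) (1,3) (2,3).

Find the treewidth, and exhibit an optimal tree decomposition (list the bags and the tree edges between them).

Each bag holds 3 vertices, so the decomposition has width 2, which upper-bounds the treewidth. Conversely, {0, 1, 3} is a clique of size 3, and the vertices of any clique must share a bag in every tree decomposition; so some bag has ≥ 3 vertices and tw(G) ≥ 2. The upper and lower bounds meet at 2, so that is the treewidth.

Treewidth 2.
One optimal decomposition is:
Bags: B1 = {0, 1, 3}  B2 = {0, 2, 3}
Tree: B1–B2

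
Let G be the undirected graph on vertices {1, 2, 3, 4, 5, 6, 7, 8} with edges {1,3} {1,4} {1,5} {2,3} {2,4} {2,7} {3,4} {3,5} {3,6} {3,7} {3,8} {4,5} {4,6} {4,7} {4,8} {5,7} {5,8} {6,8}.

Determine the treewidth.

A width-3 tree decomposition is:
Bags: B1 = {1, 3, 4, 5}  B2 = {3, 4, 5, 7}  B3 = {3, 4, 5, 8}  B4 = {3, 4, 6, 8}  B5 = {2, 3, 4, 7}
Tree: B1–B2, B2–B3, B3–B4, B2–B5
Every bag has size at most 4, so the width is 4 − 1 = 3 and tw(G) ≤ 3. Conversely, {2, 3, 4, 7} is a clique of size 4, and the vertices of any clique must share a bag in every tree decomposition; so some bag has ≥ 4 vertices and tw(G) ≥ 3. Therefore the treewidth is 3.

3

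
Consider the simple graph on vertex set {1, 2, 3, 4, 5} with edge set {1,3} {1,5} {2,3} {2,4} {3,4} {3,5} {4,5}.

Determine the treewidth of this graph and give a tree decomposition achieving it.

Treewidth 2.
Bags: B1 = {2, 3, 4}  B2 = {3, 4, 5}  B3 = {1, 3, 5}
Tree: B1–B2, B2–B3

The largest bag has 3 vertices, giving width 2; this decomposition certifies tw(G) ≤ 2. On the other hand G contains the 3-clique {1, 3, 5}. A clique must lie in a single bag of any decomposition, so no decomposition can have width below 2. The upper and lower bounds meet at 2, so that is the treewidth.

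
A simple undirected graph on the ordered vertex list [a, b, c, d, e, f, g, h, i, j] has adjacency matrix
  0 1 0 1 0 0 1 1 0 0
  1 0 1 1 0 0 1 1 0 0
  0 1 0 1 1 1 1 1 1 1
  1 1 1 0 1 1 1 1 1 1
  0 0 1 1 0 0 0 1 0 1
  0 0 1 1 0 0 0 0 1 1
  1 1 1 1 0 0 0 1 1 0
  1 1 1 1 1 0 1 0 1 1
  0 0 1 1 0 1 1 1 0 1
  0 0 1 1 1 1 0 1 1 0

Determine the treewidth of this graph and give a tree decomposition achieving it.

Treewidth 4.
One optimal decomposition is:
Bags: B1 = {b, c, d, g, h}  B2 = {a, b, d, g, h}  B3 = {c, d, g, h, i}  B4 = {c, d, h, i, j}  B5 = {c, d, e, h, j}  B6 = {c, d, f, i, j}
Tree: B1–B2, B1–B3, B3–B4, B4–B5, B4–B6

Every bag has size at most 5, so the width is 5 − 1 = 4 and tw(G) ≤ 4. On the other hand G contains the 5-clique {b, c, d, g, h}. A clique must lie in a single bag of any decomposition, so no decomposition can have width below 4. Therefore the treewidth is 4.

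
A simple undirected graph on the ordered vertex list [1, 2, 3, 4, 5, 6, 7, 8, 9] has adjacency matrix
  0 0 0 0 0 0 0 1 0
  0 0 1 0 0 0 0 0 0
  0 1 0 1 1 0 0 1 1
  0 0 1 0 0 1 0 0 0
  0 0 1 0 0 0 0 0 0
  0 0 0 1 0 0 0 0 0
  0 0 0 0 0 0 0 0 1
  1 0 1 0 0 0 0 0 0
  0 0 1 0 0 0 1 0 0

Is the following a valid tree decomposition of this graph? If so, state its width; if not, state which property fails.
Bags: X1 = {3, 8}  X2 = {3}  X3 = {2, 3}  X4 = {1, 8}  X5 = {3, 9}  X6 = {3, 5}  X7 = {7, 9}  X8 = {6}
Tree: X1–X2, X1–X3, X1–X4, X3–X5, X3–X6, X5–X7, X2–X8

A tree decomposition must satisfy three properties: every vertex lies in some bag; for every edge, both endpoints lie together in some bag; and for every vertex, the bags containing it form a connected subtree. Here vertex 4 appears in no bag, so the decomposition is invalid.

No — vertex 4 appears in no bag.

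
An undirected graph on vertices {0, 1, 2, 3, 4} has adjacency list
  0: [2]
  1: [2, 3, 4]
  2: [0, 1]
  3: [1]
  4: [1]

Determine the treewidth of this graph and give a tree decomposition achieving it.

The largest bag has 2 vertices, giving width 1; this decomposition certifies tw(G) ≤ 1. Since G has at least one edge (e.g. 1–2), it is not an edgeless graph, so tw(G) ≥ 1. Therefore the treewidth is 1.

Treewidth 1.
Bags: B1 = {1, 2}  B2 = {1, 4}  B3 = {0, 2}  B4 = {1, 3}
Tree: B1–B2, B1–B3, B1–B4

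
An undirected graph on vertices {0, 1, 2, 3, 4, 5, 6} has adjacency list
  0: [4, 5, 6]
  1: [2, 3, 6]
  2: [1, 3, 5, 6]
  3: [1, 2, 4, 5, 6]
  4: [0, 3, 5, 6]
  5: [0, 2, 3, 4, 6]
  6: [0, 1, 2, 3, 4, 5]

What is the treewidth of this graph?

A width-3 tree decomposition is:
Bags: B1 = {1, 2, 3, 6}  B2 = {2, 3, 5, 6}  B3 = {3, 4, 5, 6}  B4 = {0, 4, 5, 6}
Tree: B1–B2, B2–B3, B3–B4
Every bag has size at most 4, so the width is 4 − 1 = 3 and tw(G) ≤ 3. On the other hand G contains the 4-clique {0, 4, 5, 6}. A clique must lie in a single bag of any decomposition, so no decomposition can have width below 3. Hence tw(G) = 3 exactly.

3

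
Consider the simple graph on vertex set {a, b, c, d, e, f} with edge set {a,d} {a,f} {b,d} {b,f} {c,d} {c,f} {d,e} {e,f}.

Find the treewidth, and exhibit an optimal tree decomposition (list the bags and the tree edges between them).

Treewidth 2.
Bags: B1 = {a, d, f}  B2 = {b, d, f}  B3 = {d, e, f}  B4 = {c, d, f}
Tree: B1–B2, B2–B3, B3–B4

Each bag holds 3 vertices, so the decomposition has width 2, which upper-bounds the treewidth. The edges d–a–f–b–d form a cycle, so G is not a tree and its treewidth is at least 2. Hence tw(G) = 2 exactly.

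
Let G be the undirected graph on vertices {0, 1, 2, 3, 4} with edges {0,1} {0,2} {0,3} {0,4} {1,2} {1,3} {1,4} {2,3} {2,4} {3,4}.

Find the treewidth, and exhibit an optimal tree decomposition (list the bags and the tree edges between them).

Treewidth 4.
One optimal decomposition is:
Bags: B1 = {0, 1, 2, 3, 4}
Tree: (single bag)

With just one bag of size 5, the width is 5 − 1 = 4, so tw(G) ≤ 4. Conversely, {0, 1, 2, 3, 4} is a clique of size 5, and the vertices of any clique must share a bag in every tree decomposition; so some bag has ≥ 5 vertices and tw(G) ≥ 4. Hence tw(G) = 4 exactly.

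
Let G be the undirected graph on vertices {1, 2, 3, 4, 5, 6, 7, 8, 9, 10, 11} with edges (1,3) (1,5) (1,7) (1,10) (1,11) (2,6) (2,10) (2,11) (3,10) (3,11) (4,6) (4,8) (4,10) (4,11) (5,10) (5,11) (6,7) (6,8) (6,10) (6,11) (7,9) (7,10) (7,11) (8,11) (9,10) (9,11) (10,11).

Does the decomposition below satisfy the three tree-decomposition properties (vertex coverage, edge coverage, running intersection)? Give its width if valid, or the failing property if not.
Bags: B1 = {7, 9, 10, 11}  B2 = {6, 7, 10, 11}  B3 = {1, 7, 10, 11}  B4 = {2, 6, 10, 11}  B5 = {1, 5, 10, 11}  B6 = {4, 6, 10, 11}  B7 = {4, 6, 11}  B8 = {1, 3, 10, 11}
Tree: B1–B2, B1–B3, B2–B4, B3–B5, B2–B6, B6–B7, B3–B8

No — vertex 8 appears in no bag.

A tree decomposition must satisfy three properties: every vertex lies in some bag; for every edge, both endpoints lie together in some bag; and for every vertex, the bags containing it form a connected subtree. Here vertex 8 appears in no bag, so the decomposition is invalid.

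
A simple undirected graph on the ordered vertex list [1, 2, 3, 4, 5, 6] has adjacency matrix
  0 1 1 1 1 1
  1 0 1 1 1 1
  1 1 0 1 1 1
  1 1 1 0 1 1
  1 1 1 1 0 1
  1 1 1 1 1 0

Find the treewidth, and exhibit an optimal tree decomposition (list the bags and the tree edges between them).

Treewidth 5.
One optimal decomposition is:
Bags: B1 = {1, 2, 3, 4, 5, 6}
Tree: (single bag)

A single bag containing all 6 vertices is trivially a valid decomposition of width 5. On the other hand G contains the 6-clique {1, 2, 3, 4, 5, 6}. A clique must lie in a single bag of any decomposition, so no decomposition can have width below 5. The upper and lower bounds meet at 5, so that is the treewidth.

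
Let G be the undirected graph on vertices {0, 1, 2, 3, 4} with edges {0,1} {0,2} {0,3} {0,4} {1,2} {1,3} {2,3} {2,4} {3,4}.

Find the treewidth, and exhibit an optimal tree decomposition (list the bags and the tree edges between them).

Treewidth 3.
One such decomposition:
Bags: B1 = {0, 1, 2, 3}  B2 = {0, 2, 3, 4}
Tree: B1–B2

Each bag holds 4 vertices, so the decomposition has width 3, which upper-bounds the treewidth. Conversely, {0, 1, 2, 3} is a clique of size 4, and the vertices of any clique must share a bag in every tree decomposition; so some bag has ≥ 4 vertices and tw(G) ≥ 3. Combining the bounds, tw(G) = 3.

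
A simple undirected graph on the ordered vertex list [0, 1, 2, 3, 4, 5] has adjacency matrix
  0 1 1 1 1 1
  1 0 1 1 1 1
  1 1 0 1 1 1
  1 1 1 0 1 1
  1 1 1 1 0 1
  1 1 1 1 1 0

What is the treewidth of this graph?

A width-5 tree decomposition is:
Bags: B1 = {0, 1, 2, 3, 4, 5}
Tree: (single bag)
With just one bag of size 6, the width is 6 − 1 = 5, so tw(G) ≤ 5. Conversely, {0, 1, 2, 3, 4, 5} is a clique of size 6, and the vertices of any clique must share a bag in every tree decomposition; so some bag has ≥ 6 vertices and tw(G) ≥ 5. Therefore the treewidth is 5.

5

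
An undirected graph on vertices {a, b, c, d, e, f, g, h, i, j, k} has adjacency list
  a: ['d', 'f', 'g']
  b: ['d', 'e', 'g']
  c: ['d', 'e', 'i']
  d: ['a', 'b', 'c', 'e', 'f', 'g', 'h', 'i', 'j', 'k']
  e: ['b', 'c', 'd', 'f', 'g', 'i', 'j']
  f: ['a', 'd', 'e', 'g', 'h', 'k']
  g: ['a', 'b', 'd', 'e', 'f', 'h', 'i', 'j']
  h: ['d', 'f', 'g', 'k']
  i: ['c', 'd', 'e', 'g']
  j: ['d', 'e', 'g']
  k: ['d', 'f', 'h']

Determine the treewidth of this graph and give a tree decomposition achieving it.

Treewidth 3.
Bags: B1 = {a, d, f, g}  B2 = {d, e, f, g}  B3 = {d, f, g, h}  B4 = {d, e, g, i}  B5 = {d, f, h, k}  B6 = {c, d, e, i}  B7 = {d, e, g, j}  B8 = {b, d, e, g}
Tree: B1–B2, B2–B3, B2–B4, B3–B5, B4–B6, B2–B7, B4–B8

The largest bag has 4 vertices, giving width 3; this decomposition certifies tw(G) ≤ 3. For the lower bound, the 4 vertices {d, e, g, j} are pairwise adjacent, and any tree decomposition puts a clique entirely inside one bag — forcing width ≥ 3. Hence tw(G) = 3 exactly.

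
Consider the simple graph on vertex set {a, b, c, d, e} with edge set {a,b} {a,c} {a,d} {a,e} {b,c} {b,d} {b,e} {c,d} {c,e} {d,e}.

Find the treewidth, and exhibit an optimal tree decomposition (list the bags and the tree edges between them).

Treewidth 4.
One optimal decomposition is:
Bags: B1 = {a, b, c, d, e}
Tree: (single bag)

With just one bag of size 5, the width is 5 − 1 = 4, so tw(G) ≤ 4. Conversely, {a, b, c, d, e} is a clique of size 5, and the vertices of any clique must share a bag in every tree decomposition; so some bag has ≥ 5 vertices and tw(G) ≥ 4. Therefore the treewidth is 4.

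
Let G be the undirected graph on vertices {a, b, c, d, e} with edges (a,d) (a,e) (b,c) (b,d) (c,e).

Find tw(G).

A width-2 tree decomposition is:
Bags: B1 = {a, c, e}  B2 = {a, c, d}  B3 = {b, c, d}
Tree: B1–B2, B2–B3
Each bag holds 3 vertices, so the decomposition has width 2, which upper-bounds the treewidth. The edges c–e–a–d–b–c form a cycle, so G is not a tree and its treewidth is at least 2. Hence tw(G) = 2 exactly.

2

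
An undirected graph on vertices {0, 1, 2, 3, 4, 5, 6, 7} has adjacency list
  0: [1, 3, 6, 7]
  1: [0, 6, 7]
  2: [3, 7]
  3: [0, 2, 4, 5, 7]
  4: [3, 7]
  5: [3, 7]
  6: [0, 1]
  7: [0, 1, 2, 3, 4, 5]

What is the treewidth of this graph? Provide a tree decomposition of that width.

Treewidth 2.
One such decomposition:
Bags: B1 = {0, 3, 7}  B2 = {3, 4, 7}  B3 = {2, 3, 7}  B4 = {3, 5, 7}  B5 = {0, 1, 7}  B6 = {0, 1, 6}
Tree: B1–B2, B1–B3, B3–B4, B1–B5, B5–B6

Every bag has size at most 3, so the width is 3 − 1 = 2 and tw(G) ≤ 2. For the lower bound, the 3 vertices {0, 1, 6} are pairwise adjacent, and any tree decomposition puts a clique entirely inside one bag — forcing width ≥ 2. Hence tw(G) = 2 exactly.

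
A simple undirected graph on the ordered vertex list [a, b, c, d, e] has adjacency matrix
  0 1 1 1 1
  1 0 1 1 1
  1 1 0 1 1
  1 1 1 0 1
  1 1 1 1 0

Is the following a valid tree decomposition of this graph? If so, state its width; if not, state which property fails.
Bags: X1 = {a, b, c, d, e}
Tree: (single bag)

Yes; width 4.

Vertex coverage: the bags together contain {a, b, c, d, e}, the full vertex set. Edge coverage: each edge of G has both endpoints in at least one bag. Running intersection: for every vertex, the bags containing it form a connected subtree. All three properties hold, so this is a valid tree decomposition of width max|bag| − 1 = 4, and hence tw(G) ≤ 4.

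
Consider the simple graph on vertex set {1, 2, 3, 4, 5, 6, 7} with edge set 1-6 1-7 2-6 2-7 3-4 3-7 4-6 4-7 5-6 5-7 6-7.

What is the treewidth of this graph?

A width-2 tree decomposition is:
Bags: B1 = {4, 6, 7}  B2 = {2, 6, 7}  B3 = {1, 6, 7}  B4 = {5, 6, 7}  B5 = {3, 4, 7}
Tree: B1–B2, B2–B3, B1–B4, B1–B5
Every bag has size at most 3, so the width is 3 − 1 = 2 and tw(G) ≤ 2. For the lower bound, the 3 vertices {3, 4, 7} are pairwise adjacent, and any tree decomposition puts a clique entirely inside one bag — forcing width ≥ 2. The upper and lower bounds meet at 2, so that is the treewidth.

2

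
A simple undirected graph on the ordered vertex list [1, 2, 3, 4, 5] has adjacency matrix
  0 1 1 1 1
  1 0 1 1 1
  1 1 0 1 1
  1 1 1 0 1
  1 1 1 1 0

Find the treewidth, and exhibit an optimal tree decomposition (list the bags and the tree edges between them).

With just one bag of size 5, the width is 5 − 1 = 4, so tw(G) ≤ 4. Conversely, {1, 2, 3, 4, 5} is a clique of size 5, and the vertices of any clique must share a bag in every tree decomposition; so some bag has ≥ 5 vertices and tw(G) ≥ 4. The upper and lower bounds meet at 4, so that is the treewidth.

Treewidth 4.
One optimal decomposition is:
Bags: B1 = {1, 2, 3, 4, 5}
Tree: (single bag)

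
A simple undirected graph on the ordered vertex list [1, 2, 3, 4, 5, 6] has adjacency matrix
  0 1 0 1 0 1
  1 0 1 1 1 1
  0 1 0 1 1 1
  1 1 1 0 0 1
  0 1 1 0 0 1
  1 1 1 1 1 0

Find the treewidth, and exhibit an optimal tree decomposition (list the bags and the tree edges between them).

Every bag has size at most 4, so the width is 4 − 1 = 3 and tw(G) ≤ 3. Conversely, {1, 2, 4, 6} is a clique of size 4, and the vertices of any clique must share a bag in every tree decomposition; so some bag has ≥ 4 vertices and tw(G) ≥ 3. Combining the bounds, tw(G) = 3.

Treewidth 3.
One such decomposition:
Bags: B1 = {1, 2, 4, 6}  B2 = {2, 3, 4, 6}  B3 = {2, 3, 5, 6}
Tree: B1–B2, B2–B3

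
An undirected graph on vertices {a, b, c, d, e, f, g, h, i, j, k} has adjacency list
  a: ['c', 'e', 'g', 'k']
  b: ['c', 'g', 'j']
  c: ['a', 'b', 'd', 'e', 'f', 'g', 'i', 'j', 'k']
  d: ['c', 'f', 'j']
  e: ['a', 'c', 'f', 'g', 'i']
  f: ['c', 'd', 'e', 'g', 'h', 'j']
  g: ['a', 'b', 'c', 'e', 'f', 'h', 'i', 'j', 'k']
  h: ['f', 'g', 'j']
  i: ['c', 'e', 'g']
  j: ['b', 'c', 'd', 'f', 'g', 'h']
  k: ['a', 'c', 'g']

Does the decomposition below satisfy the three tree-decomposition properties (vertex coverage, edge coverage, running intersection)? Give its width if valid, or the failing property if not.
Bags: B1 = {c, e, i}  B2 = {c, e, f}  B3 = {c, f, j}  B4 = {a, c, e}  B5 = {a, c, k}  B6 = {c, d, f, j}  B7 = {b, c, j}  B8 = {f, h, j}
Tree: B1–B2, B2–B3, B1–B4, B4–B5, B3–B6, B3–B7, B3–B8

A tree decomposition must satisfy three properties: every vertex lies in some bag; for every edge, both endpoints lie together in some bag; and for every vertex, the bags containing it form a connected subtree. Here vertex g appears in no bag, so the decomposition is invalid.

No — vertex g appears in no bag.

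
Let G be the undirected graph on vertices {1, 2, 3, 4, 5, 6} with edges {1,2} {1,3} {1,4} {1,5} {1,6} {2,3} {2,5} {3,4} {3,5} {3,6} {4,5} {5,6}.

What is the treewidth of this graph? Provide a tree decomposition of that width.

Every bag has size at most 4, so the width is 4 − 1 = 3 and tw(G) ≤ 3. For the lower bound, the 4 vertices {1, 2, 3, 5} are pairwise adjacent, and any tree decomposition puts a clique entirely inside one bag — forcing width ≥ 3. The upper and lower bounds meet at 3, so that is the treewidth.

Treewidth 3.
One optimal decomposition is:
Bags: B1 = {1, 3, 5, 6}  B2 = {1, 2, 3, 5}  B3 = {1, 3, 4, 5}
Tree: B1–B2, B1–B3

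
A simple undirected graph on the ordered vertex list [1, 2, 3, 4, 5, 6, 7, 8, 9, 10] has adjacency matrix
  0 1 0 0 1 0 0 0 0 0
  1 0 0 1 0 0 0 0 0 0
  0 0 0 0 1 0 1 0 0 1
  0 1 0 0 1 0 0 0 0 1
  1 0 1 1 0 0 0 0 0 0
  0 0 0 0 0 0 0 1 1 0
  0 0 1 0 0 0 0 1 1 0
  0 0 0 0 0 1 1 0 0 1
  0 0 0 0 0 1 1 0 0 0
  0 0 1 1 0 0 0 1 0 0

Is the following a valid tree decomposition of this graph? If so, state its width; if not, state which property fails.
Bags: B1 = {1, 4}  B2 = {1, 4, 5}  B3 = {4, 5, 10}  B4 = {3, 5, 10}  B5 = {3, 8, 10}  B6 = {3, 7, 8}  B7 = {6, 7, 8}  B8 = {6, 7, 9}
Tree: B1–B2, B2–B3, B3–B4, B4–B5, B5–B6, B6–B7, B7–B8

No — vertex 2 appears in no bag.

A tree decomposition must satisfy three properties: every vertex lies in some bag; for every edge, both endpoints lie together in some bag; and for every vertex, the bags containing it form a connected subtree. Here vertex 2 appears in no bag, so the decomposition is invalid.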